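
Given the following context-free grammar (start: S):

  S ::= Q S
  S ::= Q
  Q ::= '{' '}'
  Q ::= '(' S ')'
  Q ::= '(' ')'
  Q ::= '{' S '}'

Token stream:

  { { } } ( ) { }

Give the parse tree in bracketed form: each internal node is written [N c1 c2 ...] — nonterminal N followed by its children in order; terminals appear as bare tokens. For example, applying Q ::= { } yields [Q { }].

[S [Q { [S [Q { }]] }] [S [Q ( )] [S [Q { }]]]]

S
Q S
{ S } S
{ Q } S
{ { } } S
{ { } } Q S
{ { } } ( ) S
{ { } } ( ) Q
{ { } } ( ) { }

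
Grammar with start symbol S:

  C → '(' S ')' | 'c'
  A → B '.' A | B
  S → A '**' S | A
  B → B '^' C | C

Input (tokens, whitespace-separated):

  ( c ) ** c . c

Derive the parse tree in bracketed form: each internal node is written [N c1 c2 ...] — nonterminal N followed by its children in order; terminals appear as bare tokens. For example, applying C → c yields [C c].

S
A ** S
B ** S
C ** S
( S ) ** S
( A ) ** S
( B ) ** S
( C ) ** S
( c ) ** S
( c ) ** A
( c ) ** B . A
( c ) ** C . A
( c ) ** c . A
( c ) ** c . B
( c ) ** c . C
( c ) ** c . c

[S [A [B [C ( [S [A [B [C c]]]] )]]] ** [S [A [B [C c]] . [A [B [C c]]]]]]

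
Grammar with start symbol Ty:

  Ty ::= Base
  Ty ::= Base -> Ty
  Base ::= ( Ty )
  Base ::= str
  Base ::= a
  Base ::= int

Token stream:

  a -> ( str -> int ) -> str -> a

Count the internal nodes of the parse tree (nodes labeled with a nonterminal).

12

[Ty [Base a] -> [Ty [Base ( [Ty [Base str] -> [Ty [Base int]]] )] -> [Ty [Base str] -> [Ty [Base a]]]]]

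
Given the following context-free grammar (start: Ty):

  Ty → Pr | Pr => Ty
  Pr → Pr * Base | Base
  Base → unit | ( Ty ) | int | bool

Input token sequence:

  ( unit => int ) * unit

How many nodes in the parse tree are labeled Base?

4

[Ty [Pr [Pr [Base ( [Ty [Pr [Base unit]] => [Ty [Pr [Base int]]]] )]] * [Base unit]]]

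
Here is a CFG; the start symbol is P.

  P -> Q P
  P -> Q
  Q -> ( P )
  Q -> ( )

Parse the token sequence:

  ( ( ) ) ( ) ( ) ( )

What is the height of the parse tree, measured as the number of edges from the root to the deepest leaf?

5

[P [Q ( [P [Q ( )]] )] [P [Q ( )] [P [Q ( )] [P [Q ( )]]]]]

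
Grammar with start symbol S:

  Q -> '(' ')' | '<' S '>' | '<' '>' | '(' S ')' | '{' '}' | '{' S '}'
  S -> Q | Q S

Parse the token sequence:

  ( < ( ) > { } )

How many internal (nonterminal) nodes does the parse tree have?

8

[S [Q ( [S [Q < [S [Q ( )]] >] [S [Q { }]]] )]]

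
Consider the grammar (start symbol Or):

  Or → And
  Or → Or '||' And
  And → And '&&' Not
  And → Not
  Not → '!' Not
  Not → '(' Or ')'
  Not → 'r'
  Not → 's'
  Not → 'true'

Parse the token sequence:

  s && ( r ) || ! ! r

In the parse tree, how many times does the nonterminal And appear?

[Or [Or [And [And [Not s]] && [Not ( [Or [And [Not r]]] )]]] || [And [Not ! [Not ! [Not r]]]]]

4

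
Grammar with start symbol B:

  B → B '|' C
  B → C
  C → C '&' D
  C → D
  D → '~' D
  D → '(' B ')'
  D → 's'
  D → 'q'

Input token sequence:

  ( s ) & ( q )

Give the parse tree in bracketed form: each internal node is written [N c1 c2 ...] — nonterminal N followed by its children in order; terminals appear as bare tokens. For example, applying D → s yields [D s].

B
C
C & D
D & D
( B ) & D
( C ) & D
( D ) & D
( s ) & D
( s ) & ( B )
( s ) & ( C )
( s ) & ( D )
( s ) & ( q )

[B [C [C [D ( [B [C [D s]]] )]] & [D ( [B [C [D q]]] )]]]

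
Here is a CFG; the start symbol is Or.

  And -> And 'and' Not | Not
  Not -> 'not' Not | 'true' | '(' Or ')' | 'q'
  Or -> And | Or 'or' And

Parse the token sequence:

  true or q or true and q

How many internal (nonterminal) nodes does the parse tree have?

[Or [Or [Or [And [Not true]]] or [And [Not q]]] or [And [And [Not true]] and [Not q]]]

11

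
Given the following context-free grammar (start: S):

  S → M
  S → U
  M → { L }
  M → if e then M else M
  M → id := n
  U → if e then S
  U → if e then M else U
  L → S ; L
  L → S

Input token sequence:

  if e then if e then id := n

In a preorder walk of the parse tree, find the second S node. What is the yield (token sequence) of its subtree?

[S [U if e then [S [U if e then [S [M id := n]]]]]]

if e then id := n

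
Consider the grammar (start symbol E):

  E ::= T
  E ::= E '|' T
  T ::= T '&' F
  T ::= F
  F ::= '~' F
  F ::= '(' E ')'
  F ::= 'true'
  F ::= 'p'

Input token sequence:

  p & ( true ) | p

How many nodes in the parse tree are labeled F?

[E [E [T [T [F p]] & [F ( [E [T [F true]]] )]]] | [T [F p]]]

4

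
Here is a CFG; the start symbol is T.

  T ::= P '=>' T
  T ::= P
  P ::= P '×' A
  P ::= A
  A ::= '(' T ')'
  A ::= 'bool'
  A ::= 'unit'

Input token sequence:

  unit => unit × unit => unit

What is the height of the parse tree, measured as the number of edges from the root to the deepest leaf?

[T [P [A unit]] => [T [P [P [A unit]] × [A unit]] => [T [P [A unit]]]]]

5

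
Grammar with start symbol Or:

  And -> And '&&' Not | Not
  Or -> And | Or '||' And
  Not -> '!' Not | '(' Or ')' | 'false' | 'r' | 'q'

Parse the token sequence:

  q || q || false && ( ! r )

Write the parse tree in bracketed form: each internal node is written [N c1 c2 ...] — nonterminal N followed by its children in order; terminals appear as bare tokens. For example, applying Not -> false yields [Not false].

[Or [Or [Or [And [Not q]]] || [And [Not q]]] || [And [And [Not false]] && [Not ( [Or [And [Not ! [Not r]]]] )]]]

Or
Or || And
Or || And || And
And || And || And
Not || And || And
q || And || And
q || Not || And
q || q || And
q || q || And && Not
q || q || Not && Not
q || q || false && Not
q || q || false && ( Or )
q || q || false && ( And )
q || q || false && ( Not )
q || q || false && ( ! Not )
q || q || false && ( ! r )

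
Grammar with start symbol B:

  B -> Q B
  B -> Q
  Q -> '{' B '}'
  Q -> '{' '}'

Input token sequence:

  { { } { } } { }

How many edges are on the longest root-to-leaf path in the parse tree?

5

[B [Q { [B [Q { }] [B [Q { }]]] }] [B [Q { }]]]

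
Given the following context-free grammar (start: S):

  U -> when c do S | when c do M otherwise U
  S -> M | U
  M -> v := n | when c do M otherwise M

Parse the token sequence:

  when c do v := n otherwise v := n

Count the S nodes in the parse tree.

1

[S [M when c do [M v := n] otherwise [M v := n]]]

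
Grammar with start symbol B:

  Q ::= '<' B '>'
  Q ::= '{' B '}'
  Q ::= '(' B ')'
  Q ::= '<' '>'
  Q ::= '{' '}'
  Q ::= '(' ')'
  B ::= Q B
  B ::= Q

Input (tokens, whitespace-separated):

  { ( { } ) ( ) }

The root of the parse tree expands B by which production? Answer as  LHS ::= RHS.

[B [Q { [B [Q ( [B [Q { }]] )] [B [Q ( )]]] }]]

B ::= Q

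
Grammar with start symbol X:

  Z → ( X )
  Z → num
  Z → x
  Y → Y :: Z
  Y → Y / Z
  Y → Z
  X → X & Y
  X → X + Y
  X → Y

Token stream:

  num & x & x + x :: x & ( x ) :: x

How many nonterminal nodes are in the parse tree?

[X [X [X [X [X [Y [Z num]]] & [Y [Z x]]] & [Y [Z x]]] + [Y [Y [Z x]] :: [Z x]]] & [Y [Y [Z ( [X [Y [Z x]]] )]] :: [Z x]]]

22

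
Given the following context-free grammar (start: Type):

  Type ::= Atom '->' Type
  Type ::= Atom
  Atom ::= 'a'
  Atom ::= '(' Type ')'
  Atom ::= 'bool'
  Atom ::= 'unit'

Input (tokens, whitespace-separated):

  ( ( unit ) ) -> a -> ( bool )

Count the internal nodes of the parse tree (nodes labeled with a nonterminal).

12

[Type [Atom ( [Type [Atom ( [Type [Atom unit]] )]] )] -> [Type [Atom a] -> [Type [Atom ( [Type [Atom bool]] )]]]]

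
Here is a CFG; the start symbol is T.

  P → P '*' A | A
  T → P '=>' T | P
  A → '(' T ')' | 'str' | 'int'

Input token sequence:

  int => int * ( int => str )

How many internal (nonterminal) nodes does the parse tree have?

[T [P [A int]] => [T [P [P [A int]] * [A ( [T [P [A int]] => [T [P [A str]]]] )]]]]

14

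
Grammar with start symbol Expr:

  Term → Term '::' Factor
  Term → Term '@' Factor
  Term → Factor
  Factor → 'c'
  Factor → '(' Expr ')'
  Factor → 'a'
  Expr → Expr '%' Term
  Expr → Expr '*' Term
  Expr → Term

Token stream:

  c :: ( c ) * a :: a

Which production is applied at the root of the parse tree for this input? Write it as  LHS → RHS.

Expr → Expr '*' Term

[Expr [Expr [Term [Term [Factor c]] :: [Factor ( [Expr [Term [Factor c]]] )]]] * [Term [Term [Factor a]] :: [Factor a]]]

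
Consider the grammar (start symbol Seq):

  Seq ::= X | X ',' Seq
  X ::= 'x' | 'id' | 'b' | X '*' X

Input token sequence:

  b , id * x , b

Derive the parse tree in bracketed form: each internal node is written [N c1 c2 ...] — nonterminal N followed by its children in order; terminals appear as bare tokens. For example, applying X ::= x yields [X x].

[Seq [X b] , [Seq [X [X id] * [X x]] , [Seq [X b]]]]

Seq
X , Seq
b , Seq
b , X , Seq
b , X * X , Seq
b , id * X , Seq
b , id * x , Seq
b , id * x , X
b , id * x , b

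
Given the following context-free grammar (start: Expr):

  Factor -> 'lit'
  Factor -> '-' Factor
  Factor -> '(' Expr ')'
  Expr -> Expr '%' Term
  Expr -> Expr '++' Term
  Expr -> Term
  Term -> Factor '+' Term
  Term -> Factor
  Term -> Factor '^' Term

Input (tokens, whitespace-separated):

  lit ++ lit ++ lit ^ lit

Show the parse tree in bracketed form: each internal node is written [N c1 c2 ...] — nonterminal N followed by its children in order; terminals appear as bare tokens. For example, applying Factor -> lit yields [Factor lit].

[Expr [Expr [Expr [Term [Factor lit]]] ++ [Term [Factor lit]]] ++ [Term [Factor lit] ^ [Term [Factor lit]]]]

Expr
Expr ++ Term
Expr ++ Term ++ Term
Term ++ Term ++ Term
Factor ++ Term ++ Term
lit ++ Term ++ Term
lit ++ Factor ++ Term
lit ++ lit ++ Term
lit ++ lit ++ Factor ^ Term
lit ++ lit ++ lit ^ Term
lit ++ lit ++ lit ^ Factor
lit ++ lit ++ lit ^ lit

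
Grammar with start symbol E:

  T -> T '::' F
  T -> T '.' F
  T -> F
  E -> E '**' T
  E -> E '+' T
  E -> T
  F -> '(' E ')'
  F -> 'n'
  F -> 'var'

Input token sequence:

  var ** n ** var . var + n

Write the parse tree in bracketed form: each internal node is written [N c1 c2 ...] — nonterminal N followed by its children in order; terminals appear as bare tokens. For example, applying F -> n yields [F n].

E
E + T
E ** T + T
E ** T ** T + T
T ** T ** T + T
F ** T ** T + T
var ** T ** T + T
var ** F ** T + T
var ** n ** T + T
var ** n ** T . F + T
var ** n ** F . F + T
var ** n ** var . F + T
var ** n ** var . var + T
var ** n ** var . var + F
var ** n ** var . var + n

[E [E [E [E [T [F var]]] ** [T [F n]]] ** [T [T [F var]] . [F var]]] + [T [F n]]]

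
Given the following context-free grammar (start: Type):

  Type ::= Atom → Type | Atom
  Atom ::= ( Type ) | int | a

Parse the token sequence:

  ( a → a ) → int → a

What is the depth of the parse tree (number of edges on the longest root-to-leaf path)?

5

[Type [Atom ( [Type [Atom a] → [Type [Atom a]]] )] → [Type [Atom int] → [Type [Atom a]]]]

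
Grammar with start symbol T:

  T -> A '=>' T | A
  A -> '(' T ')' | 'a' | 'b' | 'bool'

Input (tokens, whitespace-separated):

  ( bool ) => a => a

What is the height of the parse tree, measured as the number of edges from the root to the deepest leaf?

4

[T [A ( [T [A bool]] )] => [T [A a] => [T [A a]]]]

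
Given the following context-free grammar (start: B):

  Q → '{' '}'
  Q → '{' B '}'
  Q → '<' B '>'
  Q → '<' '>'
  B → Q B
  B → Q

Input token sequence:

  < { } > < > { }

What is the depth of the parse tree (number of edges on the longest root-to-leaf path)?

[B [Q < [B [Q { }]] >] [B [Q < >] [B [Q { }]]]]

4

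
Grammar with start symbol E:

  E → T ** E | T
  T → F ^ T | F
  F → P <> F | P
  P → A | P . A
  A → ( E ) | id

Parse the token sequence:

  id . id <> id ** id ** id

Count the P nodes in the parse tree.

[E [T [F [P [P [A id]] . [A id]] <> [F [P [A id]]]]] ** [E [T [F [P [A id]]]] ** [E [T [F [P [A id]]]]]]]

5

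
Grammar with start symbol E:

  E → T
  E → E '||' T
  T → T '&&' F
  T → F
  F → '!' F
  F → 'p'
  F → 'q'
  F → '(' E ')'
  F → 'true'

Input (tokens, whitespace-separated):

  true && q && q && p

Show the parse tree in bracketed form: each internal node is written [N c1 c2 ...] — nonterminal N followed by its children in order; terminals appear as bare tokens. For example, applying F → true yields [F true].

[E [T [T [T [T [F true]] && [F q]] && [F q]] && [F p]]]

E
T
T && F
T && F && F
T && F && F && F
F && F && F && F
true && F && F && F
true && q && F && F
true && q && q && F
true && q && q && p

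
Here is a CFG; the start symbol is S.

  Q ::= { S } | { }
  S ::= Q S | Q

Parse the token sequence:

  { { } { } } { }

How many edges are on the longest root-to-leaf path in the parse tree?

5

[S [Q { [S [Q { }] [S [Q { }]]] }] [S [Q { }]]]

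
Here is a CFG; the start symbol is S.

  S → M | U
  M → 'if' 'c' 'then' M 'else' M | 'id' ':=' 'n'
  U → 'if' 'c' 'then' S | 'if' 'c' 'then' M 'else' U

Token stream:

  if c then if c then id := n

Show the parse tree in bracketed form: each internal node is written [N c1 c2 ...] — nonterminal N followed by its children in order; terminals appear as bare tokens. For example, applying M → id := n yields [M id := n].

S
U
if c then S
if c then U
if c then if c then S
if c then if c then M
if c then if c then id := n

[S [U if c then [S [U if c then [S [M id := n]]]]]]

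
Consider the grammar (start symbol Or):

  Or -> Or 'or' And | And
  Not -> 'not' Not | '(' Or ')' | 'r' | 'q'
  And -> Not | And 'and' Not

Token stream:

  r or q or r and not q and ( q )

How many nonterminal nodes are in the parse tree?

17

[Or [Or [Or [And [Not r]]] or [And [Not q]]] or [And [And [And [Not r]] and [Not not [Not q]]] and [Not ( [Or [And [Not q]]] )]]]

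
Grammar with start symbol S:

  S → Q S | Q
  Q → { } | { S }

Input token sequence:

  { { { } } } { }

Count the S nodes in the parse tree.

[S [Q { [S [Q { [S [Q { }]] }]] }] [S [Q { }]]]

4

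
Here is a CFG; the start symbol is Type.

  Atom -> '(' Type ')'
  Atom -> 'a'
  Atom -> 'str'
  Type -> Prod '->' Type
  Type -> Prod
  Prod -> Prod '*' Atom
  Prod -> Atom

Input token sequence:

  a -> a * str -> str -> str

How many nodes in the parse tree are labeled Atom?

[Type [Prod [Atom a]] -> [Type [Prod [Prod [Atom a]] * [Atom str]] -> [Type [Prod [Atom str]] -> [Type [Prod [Atom str]]]]]]

5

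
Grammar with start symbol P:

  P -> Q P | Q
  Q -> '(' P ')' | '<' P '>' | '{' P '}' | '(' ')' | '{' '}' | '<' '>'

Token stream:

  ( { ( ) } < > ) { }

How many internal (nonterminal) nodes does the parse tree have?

10

[P [Q ( [P [Q { [P [Q ( )]] }] [P [Q < >]]] )] [P [Q { }]]]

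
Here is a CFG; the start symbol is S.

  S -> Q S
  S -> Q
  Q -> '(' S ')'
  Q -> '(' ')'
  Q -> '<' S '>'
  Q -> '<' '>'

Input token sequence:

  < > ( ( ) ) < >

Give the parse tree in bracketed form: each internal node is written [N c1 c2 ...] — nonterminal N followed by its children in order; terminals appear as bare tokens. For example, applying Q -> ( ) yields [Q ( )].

S
Q S
< > S
< > Q S
< > ( S ) S
< > ( Q ) S
< > ( ( ) ) S
< > ( ( ) ) Q
< > ( ( ) ) < >

[S [Q < >] [S [Q ( [S [Q ( )]] )] [S [Q < >]]]]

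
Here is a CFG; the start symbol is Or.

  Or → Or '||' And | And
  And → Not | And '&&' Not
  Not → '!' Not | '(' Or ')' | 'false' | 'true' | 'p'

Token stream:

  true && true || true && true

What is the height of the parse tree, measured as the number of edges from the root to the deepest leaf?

5

[Or [Or [And [And [Not true]] && [Not true]]] || [And [And [Not true]] && [Not true]]]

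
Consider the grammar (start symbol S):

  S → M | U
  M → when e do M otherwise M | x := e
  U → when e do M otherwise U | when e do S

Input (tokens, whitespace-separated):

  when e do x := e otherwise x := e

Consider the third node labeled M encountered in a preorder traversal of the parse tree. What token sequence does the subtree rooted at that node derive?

[S [M when e do [M x := e] otherwise [M x := e]]]

x := e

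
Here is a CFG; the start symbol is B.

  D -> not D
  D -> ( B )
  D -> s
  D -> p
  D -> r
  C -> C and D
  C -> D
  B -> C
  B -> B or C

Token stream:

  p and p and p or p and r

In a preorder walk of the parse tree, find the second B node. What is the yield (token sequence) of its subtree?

p and p and p

[B [B [C [C [C [D p]] and [D p]] and [D p]]] or [C [C [D p]] and [D r]]]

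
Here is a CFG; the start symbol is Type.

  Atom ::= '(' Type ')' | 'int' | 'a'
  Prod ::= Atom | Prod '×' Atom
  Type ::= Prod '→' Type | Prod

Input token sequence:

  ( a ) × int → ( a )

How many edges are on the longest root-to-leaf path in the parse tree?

[Type [Prod [Prod [Atom ( [Type [Prod [Atom a]]] )]] × [Atom int]] → [Type [Prod [Atom ( [Type [Prod [Atom a]]] )]]]]

7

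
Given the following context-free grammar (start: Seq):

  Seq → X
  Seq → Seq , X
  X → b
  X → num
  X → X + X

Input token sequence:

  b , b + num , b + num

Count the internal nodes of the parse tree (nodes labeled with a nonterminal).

10

[Seq [Seq [Seq [X b]] , [X [X b] + [X num]]] , [X [X b] + [X num]]]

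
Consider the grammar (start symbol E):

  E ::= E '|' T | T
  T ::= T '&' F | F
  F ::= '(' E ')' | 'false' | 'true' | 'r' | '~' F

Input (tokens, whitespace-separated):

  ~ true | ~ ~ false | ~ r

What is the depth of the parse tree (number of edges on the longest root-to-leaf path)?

[E [E [E [T [F ~ [F true]]]] | [T [F ~ [F ~ [F false]]]]] | [T [F ~ [F r]]]]

6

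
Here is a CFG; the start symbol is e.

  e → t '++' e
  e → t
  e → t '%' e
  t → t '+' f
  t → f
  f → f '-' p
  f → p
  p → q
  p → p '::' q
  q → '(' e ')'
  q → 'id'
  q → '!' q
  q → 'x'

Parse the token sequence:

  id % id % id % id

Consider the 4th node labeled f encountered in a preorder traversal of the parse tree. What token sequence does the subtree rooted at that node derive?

id

[e [t [f [p [q id]]]] % [e [t [f [p [q id]]]] % [e [t [f [p [q id]]]] % [e [t [f [p [q id]]]]]]]]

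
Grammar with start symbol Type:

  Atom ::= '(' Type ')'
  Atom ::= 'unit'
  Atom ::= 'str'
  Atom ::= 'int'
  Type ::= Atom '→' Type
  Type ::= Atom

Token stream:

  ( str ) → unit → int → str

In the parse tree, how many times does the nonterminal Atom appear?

5

[Type [Atom ( [Type [Atom str]] )] → [Type [Atom unit] → [Type [Atom int] → [Type [Atom str]]]]]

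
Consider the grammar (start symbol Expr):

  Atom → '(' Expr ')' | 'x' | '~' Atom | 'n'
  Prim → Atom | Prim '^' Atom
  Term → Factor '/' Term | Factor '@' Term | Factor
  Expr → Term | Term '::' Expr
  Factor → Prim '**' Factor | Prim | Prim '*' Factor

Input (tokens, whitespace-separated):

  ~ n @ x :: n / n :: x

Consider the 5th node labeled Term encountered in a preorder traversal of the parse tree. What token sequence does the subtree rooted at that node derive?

[Expr [Term [Factor [Prim [Atom ~ [Atom n]]]] @ [Term [Factor [Prim [Atom x]]]]] :: [Expr [Term [Factor [Prim [Atom n]]] / [Term [Factor [Prim [Atom n]]]]] :: [Expr [Term [Factor [Prim [Atom x]]]]]]]

x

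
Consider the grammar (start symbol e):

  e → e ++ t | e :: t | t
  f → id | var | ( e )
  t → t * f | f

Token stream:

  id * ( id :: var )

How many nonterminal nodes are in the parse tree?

[e [t [t [f id]] * [f ( [e [e [t [f id]]] :: [t [f var]]] )]]]

11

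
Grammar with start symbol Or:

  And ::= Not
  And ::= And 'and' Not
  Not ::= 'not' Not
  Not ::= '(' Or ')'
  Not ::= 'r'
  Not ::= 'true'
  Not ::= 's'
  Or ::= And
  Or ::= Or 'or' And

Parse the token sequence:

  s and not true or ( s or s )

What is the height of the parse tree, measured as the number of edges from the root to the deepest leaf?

7

[Or [Or [And [And [Not s]] and [Not not [Not true]]]] or [And [Not ( [Or [Or [And [Not s]]] or [And [Not s]]] )]]]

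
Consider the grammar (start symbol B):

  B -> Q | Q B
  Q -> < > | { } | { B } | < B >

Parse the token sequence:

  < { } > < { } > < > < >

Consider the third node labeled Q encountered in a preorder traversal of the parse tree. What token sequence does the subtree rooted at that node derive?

< { } >

[B [Q < [B [Q { }]] >] [B [Q < [B [Q { }]] >] [B [Q < >] [B [Q < >]]]]]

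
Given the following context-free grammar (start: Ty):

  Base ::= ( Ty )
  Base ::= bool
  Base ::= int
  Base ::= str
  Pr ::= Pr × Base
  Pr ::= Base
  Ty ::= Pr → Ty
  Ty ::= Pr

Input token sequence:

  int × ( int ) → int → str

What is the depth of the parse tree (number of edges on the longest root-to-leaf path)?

6

[Ty [Pr [Pr [Base int]] × [Base ( [Ty [Pr [Base int]]] )]] → [Ty [Pr [Base int]] → [Ty [Pr [Base str]]]]]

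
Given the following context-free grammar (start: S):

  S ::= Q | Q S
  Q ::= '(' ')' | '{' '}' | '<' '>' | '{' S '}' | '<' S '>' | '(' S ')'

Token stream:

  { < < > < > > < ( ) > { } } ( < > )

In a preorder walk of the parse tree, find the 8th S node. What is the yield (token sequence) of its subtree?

( < > )

[S [Q { [S [Q < [S [Q < >] [S [Q < >]]] >] [S [Q < [S [Q ( )]] >] [S [Q { }]]]] }] [S [Q ( [S [Q < >]] )]]]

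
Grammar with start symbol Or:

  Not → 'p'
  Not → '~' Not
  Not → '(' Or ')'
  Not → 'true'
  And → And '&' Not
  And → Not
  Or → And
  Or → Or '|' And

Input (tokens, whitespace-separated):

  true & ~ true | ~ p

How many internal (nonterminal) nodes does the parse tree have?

[Or [Or [And [And [Not true]] & [Not ~ [Not true]]]] | [And [Not ~ [Not p]]]]

10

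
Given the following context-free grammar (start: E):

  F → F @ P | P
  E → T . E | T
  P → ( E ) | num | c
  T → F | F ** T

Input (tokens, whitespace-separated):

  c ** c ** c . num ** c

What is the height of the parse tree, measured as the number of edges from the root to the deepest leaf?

[E [T [F [P c]] ** [T [F [P c]] ** [T [F [P c]]]]] . [E [T [F [P num]] ** [T [F [P c]]]]]]

6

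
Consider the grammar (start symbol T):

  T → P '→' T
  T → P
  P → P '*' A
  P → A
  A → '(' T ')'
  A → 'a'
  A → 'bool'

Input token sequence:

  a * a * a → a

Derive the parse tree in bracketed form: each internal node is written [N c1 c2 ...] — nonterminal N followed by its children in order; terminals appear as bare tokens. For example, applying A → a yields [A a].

T
P → T
P * A → T
P * A * A → T
A * A * A → T
a * A * A → T
a * a * A → T
a * a * a → T
a * a * a → P
a * a * a → A
a * a * a → a

[T [P [P [P [A a]] * [A a]] * [A a]] → [T [P [A a]]]]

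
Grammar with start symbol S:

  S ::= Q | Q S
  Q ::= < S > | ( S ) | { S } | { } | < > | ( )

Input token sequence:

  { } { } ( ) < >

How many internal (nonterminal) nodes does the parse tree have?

[S [Q { }] [S [Q { }] [S [Q ( )] [S [Q < >]]]]]

8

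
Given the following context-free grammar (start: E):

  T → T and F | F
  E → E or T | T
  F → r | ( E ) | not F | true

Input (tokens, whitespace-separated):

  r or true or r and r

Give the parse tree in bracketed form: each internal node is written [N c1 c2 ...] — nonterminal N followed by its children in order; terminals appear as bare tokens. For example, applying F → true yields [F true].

[E [E [E [T [F r]]] or [T [F true]]] or [T [T [F r]] and [F r]]]

E
E or T
E or T or T
T or T or T
F or T or T
r or T or T
r or F or T
r or true or T
r or true or T and F
r or true or F and F
r or true or r and F
r or true or r and r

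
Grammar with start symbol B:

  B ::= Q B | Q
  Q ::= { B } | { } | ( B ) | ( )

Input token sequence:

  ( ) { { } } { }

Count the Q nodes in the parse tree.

[B [Q ( )] [B [Q { [B [Q { }]] }] [B [Q { }]]]]

4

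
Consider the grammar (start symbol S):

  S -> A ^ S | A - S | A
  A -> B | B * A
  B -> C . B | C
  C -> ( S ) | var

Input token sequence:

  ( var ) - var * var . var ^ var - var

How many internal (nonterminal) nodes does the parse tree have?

25

[S [A [B [C ( [S [A [B [C var]]]] )]]] - [S [A [B [C var]] * [A [B [C var] . [B [C var]]]]] ^ [S [A [B [C var]]] - [S [A [B [C var]]]]]]]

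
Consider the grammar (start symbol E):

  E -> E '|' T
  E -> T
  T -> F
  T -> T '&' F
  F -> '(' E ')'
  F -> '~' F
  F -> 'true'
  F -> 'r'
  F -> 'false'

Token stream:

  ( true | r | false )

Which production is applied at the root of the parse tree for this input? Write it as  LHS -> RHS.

[E [T [F ( [E [E [E [T [F true]]] | [T [F r]]] | [T [F false]]] )]]]

E -> T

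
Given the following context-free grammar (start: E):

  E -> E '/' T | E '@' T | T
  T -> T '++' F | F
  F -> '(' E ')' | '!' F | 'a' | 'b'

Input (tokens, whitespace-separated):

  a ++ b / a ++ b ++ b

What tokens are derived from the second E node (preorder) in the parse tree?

a ++ b

[E [E [T [T [F a]] ++ [F b]]] / [T [T [T [F a]] ++ [F b]] ++ [F b]]]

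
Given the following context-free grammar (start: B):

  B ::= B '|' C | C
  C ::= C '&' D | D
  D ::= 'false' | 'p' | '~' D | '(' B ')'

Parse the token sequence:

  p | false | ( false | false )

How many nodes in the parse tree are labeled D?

5

[B [B [B [C [D p]]] | [C [D false]]] | [C [D ( [B [B [C [D false]]] | [C [D false]]] )]]]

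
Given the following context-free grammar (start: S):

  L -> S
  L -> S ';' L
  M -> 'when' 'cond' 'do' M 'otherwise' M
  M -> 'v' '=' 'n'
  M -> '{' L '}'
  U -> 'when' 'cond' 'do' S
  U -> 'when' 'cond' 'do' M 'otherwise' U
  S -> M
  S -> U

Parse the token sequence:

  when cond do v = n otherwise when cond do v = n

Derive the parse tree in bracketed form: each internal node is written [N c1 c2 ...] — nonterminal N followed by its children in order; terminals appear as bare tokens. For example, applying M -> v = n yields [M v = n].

[S [U when cond do [M v = n] otherwise [U when cond do [S [M v = n]]]]]

S
U
when cond do M otherwise U
when cond do v = n otherwise U
when cond do v = n otherwise when cond do S
when cond do v = n otherwise when cond do M
when cond do v = n otherwise when cond do v = n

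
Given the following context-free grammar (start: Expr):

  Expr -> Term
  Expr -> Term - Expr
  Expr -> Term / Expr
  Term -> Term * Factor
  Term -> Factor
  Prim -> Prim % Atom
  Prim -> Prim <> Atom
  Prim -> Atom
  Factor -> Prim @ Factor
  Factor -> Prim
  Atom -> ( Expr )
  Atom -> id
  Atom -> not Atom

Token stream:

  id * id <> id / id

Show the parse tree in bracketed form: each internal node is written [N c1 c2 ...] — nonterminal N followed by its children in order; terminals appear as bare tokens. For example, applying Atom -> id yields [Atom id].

[Expr [Term [Term [Factor [Prim [Atom id]]]] * [Factor [Prim [Prim [Atom id]] <> [Atom id]]]] / [Expr [Term [Factor [Prim [Atom id]]]]]]

Expr
Term / Expr
Term * Factor / Expr
Factor * Factor / Expr
Prim * Factor / Expr
Atom * Factor / Expr
id * Factor / Expr
id * Prim / Expr
id * Prim <> Atom / Expr
id * Atom <> Atom / Expr
id * id <> Atom / Expr
id * id <> id / Expr
id * id <> id / Term
id * id <> id / Factor
id * id <> id / Prim
id * id <> id / Atom
id * id <> id / id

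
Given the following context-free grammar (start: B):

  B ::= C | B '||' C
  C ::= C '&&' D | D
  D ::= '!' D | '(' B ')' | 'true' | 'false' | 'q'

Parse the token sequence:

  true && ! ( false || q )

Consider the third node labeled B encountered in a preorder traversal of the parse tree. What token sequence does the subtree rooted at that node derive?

false

[B [C [C [D true]] && [D ! [D ( [B [B [C [D false]]] || [C [D q]]] )]]]]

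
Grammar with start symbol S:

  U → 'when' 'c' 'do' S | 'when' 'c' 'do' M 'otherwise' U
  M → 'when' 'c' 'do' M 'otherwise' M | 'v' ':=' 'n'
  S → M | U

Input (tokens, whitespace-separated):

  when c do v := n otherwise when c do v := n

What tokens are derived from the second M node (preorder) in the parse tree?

v := n

[S [U when c do [M v := n] otherwise [U when c do [S [M v := n]]]]]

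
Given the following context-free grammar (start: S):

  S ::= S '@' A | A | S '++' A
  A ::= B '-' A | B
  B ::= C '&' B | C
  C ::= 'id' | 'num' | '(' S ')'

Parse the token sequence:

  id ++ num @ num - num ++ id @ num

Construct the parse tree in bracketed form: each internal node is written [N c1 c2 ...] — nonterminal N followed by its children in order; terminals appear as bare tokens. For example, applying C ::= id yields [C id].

S
S @ A
S ++ A @ A
S @ A ++ A @ A
S ++ A @ A ++ A @ A
A ++ A @ A ++ A @ A
B ++ A @ A ++ A @ A
C ++ A @ A ++ A @ A
id ++ A @ A ++ A @ A
id ++ B @ A ++ A @ A
id ++ C @ A ++ A @ A
id ++ num @ A ++ A @ A
id ++ num @ B - A ++ A @ A
id ++ num @ C - A ++ A @ A
id ++ num @ num - A ++ A @ A
id ++ num @ num - B ++ A @ A
id ++ num @ num - C ++ A @ A
id ++ num @ num - num ++ A @ A
id ++ num @ num - num ++ B @ A
id ++ num @ num - num ++ C @ A
id ++ num @ num - num ++ id @ A
id ++ num @ num - num ++ id @ B
id ++ num @ num - num ++ id @ C
id ++ num @ num - num ++ id @ num

[S [S [S [S [S [A [B [C id]]]] ++ [A [B [C num]]]] @ [A [B [C num]] - [A [B [C num]]]]] ++ [A [B [C id]]]] @ [A [B [C num]]]]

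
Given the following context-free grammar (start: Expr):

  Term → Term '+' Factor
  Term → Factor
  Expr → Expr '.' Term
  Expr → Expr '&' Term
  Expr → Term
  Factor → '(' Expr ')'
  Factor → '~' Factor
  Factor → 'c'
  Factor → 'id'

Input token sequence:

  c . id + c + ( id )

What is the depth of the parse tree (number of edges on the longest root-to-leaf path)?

[Expr [Expr [Term [Factor c]]] . [Term [Term [Term [Factor id]] + [Factor c]] + [Factor ( [Expr [Term [Factor id]]] )]]]

6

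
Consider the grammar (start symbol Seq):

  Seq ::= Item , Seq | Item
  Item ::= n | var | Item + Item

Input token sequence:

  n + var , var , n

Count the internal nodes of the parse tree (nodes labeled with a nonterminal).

[Seq [Item [Item n] + [Item var]] , [Seq [Item var] , [Seq [Item n]]]]

8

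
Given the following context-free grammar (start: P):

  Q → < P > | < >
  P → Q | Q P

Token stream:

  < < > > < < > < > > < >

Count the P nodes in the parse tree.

[P [Q < [P [Q < >]] >] [P [Q < [P [Q < >] [P [Q < >]]] >] [P [Q < >]]]]

6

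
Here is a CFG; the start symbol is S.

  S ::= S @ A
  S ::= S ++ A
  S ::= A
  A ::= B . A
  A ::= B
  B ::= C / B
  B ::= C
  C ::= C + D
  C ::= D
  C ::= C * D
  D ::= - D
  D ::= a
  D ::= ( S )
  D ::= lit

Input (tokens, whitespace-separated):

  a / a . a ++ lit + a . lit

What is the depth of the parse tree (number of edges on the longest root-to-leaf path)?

[S [S [A [B [C [D a]] / [B [C [D a]]]] . [A [B [C [D a]]]]]] ++ [A [B [C [C [D lit]] + [D a]]] . [A [B [C [D lit]]]]]]

7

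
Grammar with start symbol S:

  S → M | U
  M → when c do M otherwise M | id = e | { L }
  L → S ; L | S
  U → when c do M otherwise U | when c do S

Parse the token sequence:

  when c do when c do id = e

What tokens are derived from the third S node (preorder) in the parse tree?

[S [U when c do [S [U when c do [S [M id = e]]]]]]

id = e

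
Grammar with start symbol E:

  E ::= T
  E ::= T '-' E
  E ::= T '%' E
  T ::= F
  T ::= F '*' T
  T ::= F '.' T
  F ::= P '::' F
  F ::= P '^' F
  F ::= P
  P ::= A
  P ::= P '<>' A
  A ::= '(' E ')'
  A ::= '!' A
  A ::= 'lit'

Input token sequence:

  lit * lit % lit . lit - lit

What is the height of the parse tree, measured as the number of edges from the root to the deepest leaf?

[E [T [F [P [A lit]]] * [T [F [P [A lit]]]]] % [E [T [F [P [A lit]]] . [T [F [P [A lit]]]]] - [E [T [F [P [A lit]]]]]]]

7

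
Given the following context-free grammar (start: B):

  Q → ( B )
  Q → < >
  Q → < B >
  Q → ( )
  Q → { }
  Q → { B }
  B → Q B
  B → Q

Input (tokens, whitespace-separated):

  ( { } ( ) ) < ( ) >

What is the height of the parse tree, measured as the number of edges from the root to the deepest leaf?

5

[B [Q ( [B [Q { }] [B [Q ( )]]] )] [B [Q < [B [Q ( )]] >]]]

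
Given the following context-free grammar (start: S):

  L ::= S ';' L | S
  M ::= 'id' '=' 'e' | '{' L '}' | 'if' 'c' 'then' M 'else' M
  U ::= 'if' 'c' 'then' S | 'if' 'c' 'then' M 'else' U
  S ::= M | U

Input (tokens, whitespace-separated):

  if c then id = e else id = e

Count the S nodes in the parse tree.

1

[S [M if c then [M id = e] else [M id = e]]]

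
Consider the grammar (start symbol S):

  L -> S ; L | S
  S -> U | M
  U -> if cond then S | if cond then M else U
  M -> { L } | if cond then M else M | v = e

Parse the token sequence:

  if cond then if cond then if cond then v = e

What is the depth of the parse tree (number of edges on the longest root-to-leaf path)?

8

[S [U if cond then [S [U if cond then [S [U if cond then [S [M v = e]]]]]]]]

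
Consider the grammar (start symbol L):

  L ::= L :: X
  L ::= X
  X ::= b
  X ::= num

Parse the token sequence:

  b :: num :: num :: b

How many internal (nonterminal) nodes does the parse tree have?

8

[L [L [L [L [X b]] :: [X num]] :: [X num]] :: [X b]]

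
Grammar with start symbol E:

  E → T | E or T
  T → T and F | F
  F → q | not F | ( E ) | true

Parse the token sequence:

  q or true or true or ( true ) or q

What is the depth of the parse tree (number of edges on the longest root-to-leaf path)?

[E [E [E [E [E [T [F q]]] or [T [F true]]] or [T [F true]]] or [T [F ( [E [T [F true]]] )]]] or [T [F q]]]

7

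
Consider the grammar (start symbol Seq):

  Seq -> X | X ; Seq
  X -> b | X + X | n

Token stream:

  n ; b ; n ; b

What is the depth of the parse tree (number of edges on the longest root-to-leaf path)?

5

[Seq [X n] ; [Seq [X b] ; [Seq [X n] ; [Seq [X b]]]]]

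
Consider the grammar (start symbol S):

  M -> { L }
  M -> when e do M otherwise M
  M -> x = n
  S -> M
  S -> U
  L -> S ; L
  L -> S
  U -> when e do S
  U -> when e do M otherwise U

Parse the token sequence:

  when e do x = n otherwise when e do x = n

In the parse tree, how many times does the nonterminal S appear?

[S [U when e do [M x = n] otherwise [U when e do [S [M x = n]]]]]

2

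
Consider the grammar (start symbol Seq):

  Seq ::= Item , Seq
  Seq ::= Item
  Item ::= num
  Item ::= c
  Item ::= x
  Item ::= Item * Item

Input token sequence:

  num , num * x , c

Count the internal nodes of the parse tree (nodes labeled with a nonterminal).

8

[Seq [Item num] , [Seq [Item [Item num] * [Item x]] , [Seq [Item c]]]]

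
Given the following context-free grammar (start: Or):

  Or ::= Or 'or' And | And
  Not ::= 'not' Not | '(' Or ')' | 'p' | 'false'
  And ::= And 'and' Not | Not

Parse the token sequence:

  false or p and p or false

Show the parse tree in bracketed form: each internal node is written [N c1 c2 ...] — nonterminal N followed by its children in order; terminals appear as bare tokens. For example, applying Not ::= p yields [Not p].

[Or [Or [Or [And [Not false]]] or [And [And [Not p]] and [Not p]]] or [And [Not false]]]

Or
Or or And
Or or And or And
And or And or And
Not or And or And
false or And or And
false or And and Not or And
false or Not and Not or And
false or p and Not or And
false or p and p or And
false or p and p or Not
false or p and p or false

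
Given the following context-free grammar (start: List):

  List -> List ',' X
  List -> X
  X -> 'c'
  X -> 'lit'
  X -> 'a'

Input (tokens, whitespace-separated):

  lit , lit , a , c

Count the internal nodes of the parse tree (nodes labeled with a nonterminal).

8

[List [List [List [List [X lit]] , [X lit]] , [X a]] , [X c]]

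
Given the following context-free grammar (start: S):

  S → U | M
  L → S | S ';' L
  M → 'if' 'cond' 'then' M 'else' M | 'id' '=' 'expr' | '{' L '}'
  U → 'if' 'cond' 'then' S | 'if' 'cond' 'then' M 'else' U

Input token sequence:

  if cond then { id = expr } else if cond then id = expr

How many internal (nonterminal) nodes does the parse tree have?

[S [U if cond then [M { [L [S [M id = expr]]] }] else [U if cond then [S [M id = expr]]]]]

9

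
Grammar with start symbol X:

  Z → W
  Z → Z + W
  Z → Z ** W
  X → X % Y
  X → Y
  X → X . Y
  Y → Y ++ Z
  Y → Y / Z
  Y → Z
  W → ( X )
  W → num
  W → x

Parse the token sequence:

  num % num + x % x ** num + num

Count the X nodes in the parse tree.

3

[X [X [X [Y [Z [W num]]]] % [Y [Z [Z [W num]] + [W x]]]] % [Y [Z [Z [Z [W x]] ** [W num]] + [W num]]]]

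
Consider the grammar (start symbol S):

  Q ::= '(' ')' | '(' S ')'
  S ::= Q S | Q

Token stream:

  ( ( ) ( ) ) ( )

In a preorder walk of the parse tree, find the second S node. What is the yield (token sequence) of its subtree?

( ) ( )

[S [Q ( [S [Q ( )] [S [Q ( )]]] )] [S [Q ( )]]]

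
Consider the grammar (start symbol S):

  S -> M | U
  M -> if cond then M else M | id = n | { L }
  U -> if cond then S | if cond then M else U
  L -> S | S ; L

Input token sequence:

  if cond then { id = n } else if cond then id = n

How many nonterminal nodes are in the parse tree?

[S [U if cond then [M { [L [S [M id = n]]] }] else [U if cond then [S [M id = n]]]]]

9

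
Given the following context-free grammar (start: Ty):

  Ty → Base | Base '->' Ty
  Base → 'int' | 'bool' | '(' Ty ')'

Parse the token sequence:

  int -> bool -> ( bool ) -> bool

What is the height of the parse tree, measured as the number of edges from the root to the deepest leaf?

[Ty [Base int] -> [Ty [Base bool] -> [Ty [Base ( [Ty [Base bool]] )] -> [Ty [Base bool]]]]]

6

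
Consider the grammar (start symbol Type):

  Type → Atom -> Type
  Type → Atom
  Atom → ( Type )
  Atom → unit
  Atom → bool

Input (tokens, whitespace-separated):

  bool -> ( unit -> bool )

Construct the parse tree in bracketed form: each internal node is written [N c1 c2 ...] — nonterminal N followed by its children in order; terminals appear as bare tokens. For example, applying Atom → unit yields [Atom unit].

Type
Atom -> Type
bool -> Type
bool -> Atom
bool -> ( Type )
bool -> ( Atom -> Type )
bool -> ( unit -> Type )
bool -> ( unit -> Atom )
bool -> ( unit -> bool )

[Type [Atom bool] -> [Type [Atom ( [Type [Atom unit] -> [Type [Atom bool]]] )]]]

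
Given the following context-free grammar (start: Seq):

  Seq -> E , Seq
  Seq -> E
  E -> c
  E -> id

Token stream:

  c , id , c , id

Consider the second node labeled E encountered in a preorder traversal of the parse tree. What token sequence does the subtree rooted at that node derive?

[Seq [E c] , [Seq [E id] , [Seq [E c] , [Seq [E id]]]]]

id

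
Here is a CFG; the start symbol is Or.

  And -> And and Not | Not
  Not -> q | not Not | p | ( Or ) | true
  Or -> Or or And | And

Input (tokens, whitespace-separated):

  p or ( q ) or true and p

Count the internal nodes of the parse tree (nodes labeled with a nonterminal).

[Or [Or [Or [And [Not p]]] or [And [Not ( [Or [And [Not q]]] )]]] or [And [And [Not true]] and [Not p]]]

14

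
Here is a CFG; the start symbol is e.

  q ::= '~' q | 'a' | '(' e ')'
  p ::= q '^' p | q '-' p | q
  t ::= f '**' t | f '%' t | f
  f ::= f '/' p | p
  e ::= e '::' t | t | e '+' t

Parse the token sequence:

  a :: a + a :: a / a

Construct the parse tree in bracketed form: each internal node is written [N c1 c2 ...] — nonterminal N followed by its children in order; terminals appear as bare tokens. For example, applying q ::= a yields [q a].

[e [e [e [e [t [f [p [q a]]]]] :: [t [f [p [q a]]]]] + [t [f [p [q a]]]]] :: [t [f [f [p [q a]]] / [p [q a]]]]]

e
e :: t
e + t :: t
e :: t + t :: t
t :: t + t :: t
f :: t + t :: t
p :: t + t :: t
q :: t + t :: t
a :: t + t :: t
a :: f + t :: t
a :: p + t :: t
a :: q + t :: t
a :: a + t :: t
a :: a + f :: t
a :: a + p :: t
a :: a + q :: t
a :: a + a :: t
a :: a + a :: f
a :: a + a :: f / p
a :: a + a :: p / p
a :: a + a :: q / p
a :: a + a :: a / p
a :: a + a :: a / q
a :: a + a :: a / a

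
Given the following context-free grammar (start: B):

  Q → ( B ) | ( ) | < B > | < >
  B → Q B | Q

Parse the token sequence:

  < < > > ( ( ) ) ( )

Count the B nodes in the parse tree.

5

[B [Q < [B [Q < >]] >] [B [Q ( [B [Q ( )]] )] [B [Q ( )]]]]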